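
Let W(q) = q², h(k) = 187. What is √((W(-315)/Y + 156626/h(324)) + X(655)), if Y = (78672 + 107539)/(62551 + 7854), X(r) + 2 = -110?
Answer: √46369489566141495589/34821457 ≈ 195.56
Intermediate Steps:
X(r) = -112 (X(r) = -2 - 110 = -112)
Y = 186211/70405 ≈ 2.6449
√((W(-315)/Y + 156626/h(324)) + X(655)) = √(((-315)²/(186211/70405) + 156626/187) - 112) = √((99225*(70405/186211) + 156626*(1/187)) - 112) = √((6985936125/186211 + 156626/187) - 112) = √(1335535539461/34821457 - 112) = √(1331635536277/34821457) = √46369489566141495589/34821457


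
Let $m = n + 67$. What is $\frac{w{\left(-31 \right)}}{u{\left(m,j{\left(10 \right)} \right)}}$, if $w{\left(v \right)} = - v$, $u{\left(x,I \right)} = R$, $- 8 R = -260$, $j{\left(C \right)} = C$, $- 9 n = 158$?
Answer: $\frac{62}{65} \approx 0.95385$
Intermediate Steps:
$n = - \frac{158}{9}$ ($n = \left(- \frac{1}{9}\right) 158 = - \frac{158}{9} \approx -17.556$)
$R = \frac{65}{2}$ ($R = \left(- \frac{1}{8}\right) \left(-260\right) = \frac{65}{2} \approx 32.5$)
$m = \frac{445}{9}$ ($m = - \frac{158}{9} + 67 = \frac{445}{9} \approx 49.444$)
$u{\left(x,I \right)} = \frac{65}{2}$
$\frac{w{\left(-31 \right)}}{u{\left(m,j{\left(10 \right)} \right)}} = \frac{\left(-1\right) \left(-31\right)}{\frac{65}{2}} = 31 \cdot \frac{2}{65} = \frac{62}{65}$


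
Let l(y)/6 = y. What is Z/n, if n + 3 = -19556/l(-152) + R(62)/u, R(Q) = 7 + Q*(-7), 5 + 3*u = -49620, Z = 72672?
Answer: 822247344000/208965193 ≈ 3934.9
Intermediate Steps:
l(y) = 6*y
u = -49625/3 (u = -5/3 + (⅓)*(-49620) = -5/3 - 16540 = -49625/3 ≈ -16542.)
R(Q) = 7 - 7*Q
n = 208965193/11314500 (n = -3 + (-19556/(6*(-152)) + (7 - 7*62)/(-49625/3)) = -3 + (-19556/(-912) + (7 - 434)*(-3/49625)) = -3 + (-19556*(-1/912) - 427*(-3/49625)) = -3 + (4889/228 + 1281/49625) = -3 + 242908693/11314500 = 208965193/11314500 ≈ 18.469)
Z/n = 72672/(208965193/11314500) = 72672*(11314500/208965193) = 822247344000/208965193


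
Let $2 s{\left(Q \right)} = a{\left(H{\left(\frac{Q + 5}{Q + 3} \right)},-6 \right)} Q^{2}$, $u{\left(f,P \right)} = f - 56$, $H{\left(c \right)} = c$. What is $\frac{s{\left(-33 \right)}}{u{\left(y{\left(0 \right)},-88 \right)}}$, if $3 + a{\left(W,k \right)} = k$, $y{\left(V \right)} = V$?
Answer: $\frac{9801}{112} \approx 87.509$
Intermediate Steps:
$u{\left(f,P \right)} = -56 + f$
$a{\left(W,k \right)} = -3 + k$
$s{\left(Q \right)} = - \frac{9 Q^{2}}{2}$ ($s{\left(Q \right)} = \frac{\left(-3 - 6\right) Q^{2}}{2} = \frac{\left(-9\right) Q^{2}}{2} = - \frac{9 Q^{2}}{2}$)
$\frac{s{\left(-33 \right)}}{u{\left(y{\left(0 \right)},-88 \right)}} = \frac{\left(- \frac{9}{2}\right) \left(-33\right)^{2}}{-56 + 0} = \frac{\left(- \frac{9}{2}\right) 1089}{-56} = \left(- \frac{9801}{2}\right) \left(- \frac{1}{56}\right) = \frac{9801}{112}$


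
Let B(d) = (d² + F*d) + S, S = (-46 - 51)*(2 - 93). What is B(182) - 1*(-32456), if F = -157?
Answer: 45833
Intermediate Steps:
S = 8827 (S = -97*(-91) = 8827)
B(d) = 8827 + d² - 157*d (B(d) = (d² - 157*d) + 8827 = 8827 + d² - 157*d)
B(182) - 1*(-32456) = (8827 + 182² - 157*182) - 1*(-32456) = (8827 + 33124 - 28574) + 32456 = 13377 + 32456 = 45833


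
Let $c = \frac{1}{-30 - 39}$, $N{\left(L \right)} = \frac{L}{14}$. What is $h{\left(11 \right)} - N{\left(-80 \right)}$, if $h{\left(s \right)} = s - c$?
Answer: $\frac{8080}{483} \approx 16.729$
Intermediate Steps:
$N{\left(L \right)} = \frac{L}{14}$ ($N{\left(L \right)} = L \frac{1}{14} = \frac{L}{14}$)
$c = - \frac{1}{69}$ ($c = \frac{1}{-69} = - \frac{1}{69} \approx -0.014493$)
$h{\left(s \right)} = \frac{1}{69} + s$ ($h{\left(s \right)} = s - - \frac{1}{69} = s + \frac{1}{69} = \frac{1}{69} + s$)
$h{\left(11 \right)} - N{\left(-80 \right)} = \left(\frac{1}{69} + 11\right) - \frac{1}{14} \left(-80\right) = \frac{760}{69} - - \frac{40}{7} = \frac{760}{69} + \frac{40}{7} = \frac{8080}{483}$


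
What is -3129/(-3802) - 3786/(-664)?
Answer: 4118007/631132 ≈ 6.5248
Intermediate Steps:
-3129/(-3802) - 3786/(-664) = -3129*(-1/3802) - 3786*(-1/664) = 3129/3802 + 1893/332 = 4118007/631132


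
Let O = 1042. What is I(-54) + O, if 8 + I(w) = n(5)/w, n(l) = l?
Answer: 55831/54 ≈ 1033.9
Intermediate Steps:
I(w) = -8 + 5/w
I(-54) + O = (-8 + 5/(-54)) + 1042 = (-8 + 5*(-1/54)) + 1042 = (-8 - 5/54) + 1042 = -437/54 + 1042 = 55831/54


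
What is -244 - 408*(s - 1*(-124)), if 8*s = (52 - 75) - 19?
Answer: -48694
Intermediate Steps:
s = -21/4 (s = ((52 - 75) - 19)/8 = (-23 - 19)/8 = (⅛)*(-42) = -21/4 ≈ -5.2500)
-244 - 408*(s - 1*(-124)) = -244 - 408*(-21/4 - 1*(-124)) = -244 - 408*(-21/4 + 124) = -244 - 408*475/4 = -244 - 48450 = -48694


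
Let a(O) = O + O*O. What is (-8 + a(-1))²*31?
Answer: 1984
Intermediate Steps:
a(O) = O + O²
(-8 + a(-1))²*31 = (-8 - (1 - 1))²*31 = (-8 - 1*0)²*31 = (-8 + 0)²*31 = (-8)²*31 = 64*31 = 1984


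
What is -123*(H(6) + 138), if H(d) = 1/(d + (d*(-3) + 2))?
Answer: -169617/10 ≈ -16962.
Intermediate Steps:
H(d) = 1/(2 - 2*d) (H(d) = 1/(d + (-3*d + 2)) = 1/(d + (2 - 3*d)) = 1/(2 - 2*d))
-123*(H(6) + 138) = -123*(-1/(-2 + 2*6) + 138) = -123*(-1/(-2 + 12) + 138) = -123*(-1/10 + 138) = -123*1379/10 = -169617/10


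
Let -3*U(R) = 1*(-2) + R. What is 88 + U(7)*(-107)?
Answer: 799/3 ≈ 266.33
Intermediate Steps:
U(R) = 2/3 - R/3 (U(R) = -(1*(-2) + R)/3 = -(-2 + R)/3 = 2/3 - R/3)
88 + U(7)*(-107) = 88 + (2/3 - 1/3*7)*(-107) = 88 + (2/3 - 7/3)*(-107) = 88 - 5/3*(-107) = 88 + 535/3 = 799/3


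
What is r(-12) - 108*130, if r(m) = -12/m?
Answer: -14039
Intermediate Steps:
r(-12) - 108*130 = -12/(-12) - 108*130 = -12*(-1/12) - 14040 = 1 - 14040 = -14039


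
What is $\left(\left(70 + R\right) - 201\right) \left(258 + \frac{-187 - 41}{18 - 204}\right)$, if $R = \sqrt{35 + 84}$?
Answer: $- \frac{1052716}{31} + \frac{8036 \sqrt{119}}{31} \approx -31131.0$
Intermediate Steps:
$R = \sqrt{119} \approx 10.909$
$\left(\left(70 + R\right) - 201\right) \left(258 + \frac{-187 - 41}{18 - 204}\right) = \left(\left(70 + \sqrt{119}\right) - 201\right) \left(258 + \frac{-187 - 41}{18 - 204}\right) = \left(-131 + \sqrt{119}\right) \left(258 - \frac{228}{-186}\right) = \left(-131 + \sqrt{119}\right) \left(258 - - \frac{38}{31}\right) = \left(-131 + \sqrt{119}\right) \left(258 + \frac{38}{31}\right) = \left(-131 + \sqrt{119}\right) \frac{8036}{31} = - \frac{1052716}{31} + \frac{8036 \sqrt{119}}{31}$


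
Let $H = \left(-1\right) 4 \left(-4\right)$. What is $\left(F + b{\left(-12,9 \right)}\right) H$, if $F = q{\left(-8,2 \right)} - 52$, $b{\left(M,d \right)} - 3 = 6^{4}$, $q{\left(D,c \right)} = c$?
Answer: $19984$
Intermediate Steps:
$H = 16$ ($H = \left(-4\right) \left(-4\right) = 16$)
$b{\left(M,d \right)} = 1299$ ($b{\left(M,d \right)} = 3 + 6^{4} = 3 + 1296 = 1299$)
$F = -50$ ($F = 2 - 52 = -50$)
$\left(F + b{\left(-12,9 \right)}\right) H = \left(-50 + 1299\right) 16 = 1249 \cdot 16 = 19984$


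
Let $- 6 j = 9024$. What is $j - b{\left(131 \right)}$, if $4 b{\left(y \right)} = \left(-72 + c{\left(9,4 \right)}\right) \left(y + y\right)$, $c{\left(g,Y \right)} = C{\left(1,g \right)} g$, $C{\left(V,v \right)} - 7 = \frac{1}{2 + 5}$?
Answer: $- \frac{6991}{7} \approx -998.71$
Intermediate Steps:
$C{\left(V,v \right)} = \frac{50}{7}$ ($C{\left(V,v \right)} = 7 + \frac{1}{2 + 5} = 7 + \frac{1}{7} = \frac{50}{7}$)
$j = -1504$ ($j = \left(- \frac{1}{6}\right) 9024 = -1504$)
$c{\left(g,Y \right)} = \frac{50 g}{7}$
$b{\left(y \right)} = - \frac{27 y}{7}$ ($b{\left(y \right)} = \frac{\left(-72 + \frac{50}{7} \cdot 9\right) \left(y + y\right)}{4} = \frac{\left(-72 + \frac{450}{7}\right) 2 y}{4} = \frac{\left(- \frac{54}{7}\right) 2 y}{4} = \frac{\left(- \frac{108}{7}\right) y}{4} = - \frac{27 y}{7}$)
$j - b{\left(131 \right)} = -1504 - \left(- \frac{27}{7}\right) 131 = -1504 - - \frac{3537}{7} = -1504 + \frac{3537}{7} = - \frac{6991}{7}$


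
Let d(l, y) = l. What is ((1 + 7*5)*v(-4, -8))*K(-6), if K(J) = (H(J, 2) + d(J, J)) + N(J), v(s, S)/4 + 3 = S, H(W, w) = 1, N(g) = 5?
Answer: 0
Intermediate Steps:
v(s, S) = -12 + 4*S
K(J) = 6 + J (K(J) = (1 + J) + 5 = 6 + J)
((1 + 7*5)*v(-4, -8))*K(-6) = ((1 + 7*5)*(-12 + 4*(-8)))*(6 - 6) = ((1 + 35)*(-12 - 32))*0 = (36*(-44))*0 = -1584*0 = 0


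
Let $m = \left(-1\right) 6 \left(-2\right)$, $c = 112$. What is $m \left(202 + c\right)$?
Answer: $3768$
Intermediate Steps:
$m = 12$ ($m = \left(-6\right) \left(-2\right) = 12$)
$m \left(202 + c\right) = 12 \left(202 + 112\right) = 12 \cdot 314 = 3768$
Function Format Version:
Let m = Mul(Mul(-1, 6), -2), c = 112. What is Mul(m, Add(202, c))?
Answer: 3768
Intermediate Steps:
m = 12 (m = Mul(-6, -2) = 12)
Mul(m, Add(202, c)) = Mul(12, Add(202, 112)) = Mul(12, 314) = 3768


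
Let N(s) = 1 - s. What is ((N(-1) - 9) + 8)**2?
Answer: 1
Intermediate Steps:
((N(-1) - 9) + 8)**2 = (((1 - 1*(-1)) - 9) + 8)**2 = (((1 + 1) - 9) + 8)**2 = ((2 - 9) + 8)**2 = (-7 + 8)**2 = 1**2 = 1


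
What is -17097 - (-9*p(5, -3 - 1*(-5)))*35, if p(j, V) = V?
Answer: -16467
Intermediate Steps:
-17097 - (-9*p(5, -3 - 1*(-5)))*35 = -17097 - (-9*(-3 - 1*(-5)))*35 = -17097 - (-9*(-3 + 5))*35 = -17097 - (-9*2)*35 = -17097 - (-18)*35 = -17097 - 1*(-630) = -17097 + 630 = -16467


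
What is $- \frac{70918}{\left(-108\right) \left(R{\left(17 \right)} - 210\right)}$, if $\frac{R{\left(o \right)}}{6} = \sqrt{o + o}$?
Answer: $- \frac{1241065}{385884} - \frac{35459 \sqrt{34}}{385884} \approx -3.752$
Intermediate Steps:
$R{\left(o \right)} = 6 \sqrt{2} \sqrt{o}$ ($R{\left(o \right)} = 6 \sqrt{o + o} = 6 \sqrt{2 o} = 6 \sqrt{2} \sqrt{o}$)
$- \frac{70918}{\left(-108\right) \left(R{\left(17 \right)} - 210\right)} = - \frac{70918}{\left(-108\right) \left(6 \sqrt{2} \sqrt{17} - 210\right)} = - \frac{70918}{\left(-108\right) \left(6 \sqrt{34} - 210\right)} = - \frac{70918}{\left(-108\right) \left(-210 + 6 \sqrt{34}\right)} = - \frac{70918}{22680 - 648 \sqrt{34}}$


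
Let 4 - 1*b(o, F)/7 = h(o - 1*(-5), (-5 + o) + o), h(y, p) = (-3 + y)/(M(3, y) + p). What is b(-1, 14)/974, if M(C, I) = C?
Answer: 119/3896 ≈ 0.030544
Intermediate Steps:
h(y, p) = (-3 + y)/(3 + p)
b(o, F) = 28 - 7*(2 + o)/(-2 + 2*o) (b(o, F) = 28 - 7*(-3 + (o - 1*(-5)))/(3 + ((-5 + o) + o)) = 28 - 7*(-3 + (o + 5))/(3 + (-5 + 2*o)) = 28 - 7*(-3 + (5 + o))/(-2 + 2*o) = 28 - 7*(2 + o)/(-2 + 2*o))
b(-1, 14)/974 = (7*(-10 + 7*(-1))/(2*(-1 - 1)))/974 = ((7/2)*(-10 - 7)/(-2))*(1/974) = ((7/2)*(-1/2)*(-17))*(1/974) = (119/4)*(1/974) = 119/3896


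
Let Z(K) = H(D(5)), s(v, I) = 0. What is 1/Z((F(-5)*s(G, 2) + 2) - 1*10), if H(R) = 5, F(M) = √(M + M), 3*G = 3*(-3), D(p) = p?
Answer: ⅕ ≈ 0.20000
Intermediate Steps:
G = -3 (G = (3*(-3))/3 = (⅓)*(-9) = -3)
F(M) = √2*√M (F(M) = √(2*M) = √2*√M)
Z(K) = 5
1/Z((F(-5)*s(G, 2) + 2) - 1*10) = 1/5 = ⅕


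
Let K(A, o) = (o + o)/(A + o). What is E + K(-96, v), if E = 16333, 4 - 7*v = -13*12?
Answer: 130659/8 ≈ 16332.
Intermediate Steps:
v = 160/7 (v = 4/7 - (-13)*12/7 = 4/7 - ⅐*(-156) = 4/7 + 156/7 = 160/7 ≈ 22.857)
K(A, o) = 2*o/(A + o) (K(A, o) = (2*o)/(A + o) = 2*o/(A + o))
E + K(-96, v) = 16333 + 2*(160/7)/(-96 + 160/7) = 16333 + 2*(160/7)/(-512/7) = 16333 + 2*(160/7)*(-7/512) = 16333 - 5/8 = 130659/8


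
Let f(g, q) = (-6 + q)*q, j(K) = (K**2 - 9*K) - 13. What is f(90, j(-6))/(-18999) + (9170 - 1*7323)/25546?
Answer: -104568829/485348454 ≈ -0.21545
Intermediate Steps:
j(K) = -13 + K**2 - 9*K
f(g, q) = q*(-6 + q)
f(90, j(-6))/(-18999) + (9170 - 1*7323)/25546 = ((-13 + (-6)**2 - 9*(-6))*(-6 + (-13 + (-6)**2 - 9*(-6))))/(-18999) + (9170 - 1*7323)/25546 = ((-13 + 36 + 54)*(-6 + (-13 + 36 + 54)))*(-1/18999) + (9170 - 7323)*(1/25546) = (77*(-6 + 77))*(-1/18999) + 1847*(1/25546) = (77*71)*(-1/18999) + 1847/25546 = 5467*(-1/18999) + 1847/25546 = -5467/18999 + 1847/25546 = -104568829/485348454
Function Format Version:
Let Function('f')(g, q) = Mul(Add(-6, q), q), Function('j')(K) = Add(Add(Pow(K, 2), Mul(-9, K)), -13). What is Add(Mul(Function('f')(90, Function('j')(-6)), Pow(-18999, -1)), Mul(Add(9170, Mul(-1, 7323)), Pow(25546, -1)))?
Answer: Rational(-104568829, 485348454) ≈ -0.21545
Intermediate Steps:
Function('j')(K) = Add(-13, Pow(K, 2), Mul(-9, K))
Function('f')(g, q) = Mul(q, Add(-6, q))
Add(Mul(Function('f')(90, Function('j')(-6)), Pow(-18999, -1)), Mul(Add(9170, Mul(-1, 7323)), Pow(25546, -1))) = Add(Mul(Mul(Add(-13, Pow(-6, 2), Mul(-9, -6)), Add(-6, Add(-13, Pow(-6, 2), Mul(-9, -6)))), Pow(-18999, -1)), Mul(Add(9170, Mul(-1, 7323)), Pow(25546, -1))) = Add(Mul(Mul(Add(-13, 36, 54), Add(-6, Add(-13, 36, 54))), Rational(-1, 18999)), Mul(Add(9170, -7323), Rational(1, 25546))) = Add(Mul(Mul(77, Add(-6, 77)), Rational(-1, 18999)), Mul(1847, Rational(1, 25546))) = Add(Mul(Mul(77, 71), Rational(-1, 18999)), Rational(1847, 25546)) = Add(Mul(5467, Rational(-1, 18999)), Rational(1847, 25546)) = Add(Rational(-5467, 18999), Rational(1847, 25546)) = Rational(-104568829, 485348454)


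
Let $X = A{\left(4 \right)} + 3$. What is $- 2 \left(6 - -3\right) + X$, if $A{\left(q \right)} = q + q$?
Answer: $-7$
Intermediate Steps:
$A{\left(q \right)} = 2 q$
$X = 11$ ($X = 2 \cdot 4 + 3 = 8 + 3 = 11$)
$- 2 \left(6 - -3\right) + X = - 2 \left(6 - -3\right) + 11 = - 2 \left(6 + 3\right) + 11 = \left(-2\right) 9 + 11 = -18 + 11 = -7$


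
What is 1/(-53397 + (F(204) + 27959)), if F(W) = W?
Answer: -1/25234 ≈ -3.9629e-5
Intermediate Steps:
1/(-53397 + (F(204) + 27959)) = 1/(-53397 + (204 + 27959)) = 1/(-53397 + 28163) = 1/(-25234) = -1/25234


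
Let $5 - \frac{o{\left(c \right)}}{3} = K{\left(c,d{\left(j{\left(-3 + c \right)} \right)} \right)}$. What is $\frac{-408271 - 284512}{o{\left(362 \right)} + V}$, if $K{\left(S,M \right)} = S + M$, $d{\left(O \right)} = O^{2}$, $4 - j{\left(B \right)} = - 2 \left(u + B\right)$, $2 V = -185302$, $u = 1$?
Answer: $\frac{692783}{1666250} \approx 0.41577$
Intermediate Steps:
$V = -92651$ ($V = \frac{1}{2} \left(-185302\right) = -92651$)
$j{\left(B \right)} = 6 + 2 B$ ($j{\left(B \right)} = 4 - - 2 \left(1 + B\right) = 4 - \left(-2 - 2 B\right) = 4 + \left(2 + 2 B\right) = 6 + 2 B$)
$K{\left(S,M \right)} = M + S$
$o{\left(c \right)} = 15 - 12 c^{2} - 3 c$ ($o{\left(c \right)} = 15 - 3 \left(\left(6 + 2 \left(-3 + c\right)\right)^{2} + c\right) = 15 - 3 \left(\left(6 + \left(-6 + 2 c\right)\right)^{2} + c\right) = 15 - 3 \left(\left(2 c\right)^{2} + c\right) = 15 - 3 \left(4 c^{2} + c\right) = 15 - 3 \left(c + 4 c^{2}\right) = 15 - \left(3 c + 12 c^{2}\right) = 15 - 12 c^{2} - 3 c$)
$\frac{-408271 - 284512}{o{\left(362 \right)} + V} = \frac{-408271 - 284512}{\left(15 - 12 \cdot 362^{2} - 1086\right) - 92651} = - \frac{692783}{\left(15 - 1572528 - 1086\right) - 92651} = - \frac{692783}{-1573599 - 92651} = - \frac{692783}{-1666250} = \left(-692783\right) \left(- \frac{1}{1666250}\right) = \frac{692783}{1666250}$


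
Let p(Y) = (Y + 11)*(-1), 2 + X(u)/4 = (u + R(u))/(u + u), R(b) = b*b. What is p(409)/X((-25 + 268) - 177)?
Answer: -10/3 ≈ -3.3333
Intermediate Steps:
R(b) = b**2
X(u) = -8 + 2*(u + u**2)/u (X(u) = -8 + 4*((u + u**2)/(u + u)) = -8 + 4*((u + u**2)/((2*u))) = -8 + 4*((u + u**2)*(1/(2*u))) = -8 + 4*((u + u**2)/(2*u)) = -8 + 2*(u + u**2)/u)
p(Y) = -11 - Y (p(Y) = (11 + Y)*(-1) = -11 - Y)
p(409)/X((-25 + 268) - 177) = (-11 - 1*409)/(-6 + 2*((-25 + 268) - 177)) = (-11 - 409)/(-6 + 2*(243 - 177)) = -420/(-6 + 2*66) = -420/(-6 + 132) = -420/126 = -420*1/126 = -10/3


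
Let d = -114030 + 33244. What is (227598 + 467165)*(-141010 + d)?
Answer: -154095654348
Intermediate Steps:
d = -80786
(227598 + 467165)*(-141010 + d) = (227598 + 467165)*(-141010 - 80786) = 694763*(-221796) = -154095654348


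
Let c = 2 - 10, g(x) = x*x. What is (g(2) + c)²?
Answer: 16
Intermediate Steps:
g(x) = x²
c = -8
(g(2) + c)² = (2² - 8)² = (4 - 8)² = (-4)² = 16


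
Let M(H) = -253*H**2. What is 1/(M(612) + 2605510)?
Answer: -1/92154122 ≈ -1.0851e-8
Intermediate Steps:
1/(M(612) + 2605510) = 1/(-253*612**2 + 2605510) = 1/(-253*374544 + 2605510) = 1/(-94759632 + 2605510) = 1/(-92154122) = -1/92154122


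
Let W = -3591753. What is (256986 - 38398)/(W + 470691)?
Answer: -109294/1560531 ≈ -0.070036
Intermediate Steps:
(256986 - 38398)/(W + 470691) = (256986 - 38398)/(-3591753 + 470691) = 218588/(-3121062) = 218588*(-1/3121062) = -109294/1560531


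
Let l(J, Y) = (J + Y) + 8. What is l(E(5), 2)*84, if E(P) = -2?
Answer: 672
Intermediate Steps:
l(J, Y) = 8 + J + Y
l(E(5), 2)*84 = (8 - 2 + 2)*84 = 8*84 = 672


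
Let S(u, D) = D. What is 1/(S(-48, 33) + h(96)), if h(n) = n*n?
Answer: 1/9249 ≈ 0.00010812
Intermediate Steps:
h(n) = n**2
1/(S(-48, 33) + h(96)) = 1/(33 + 96**2) = 1/(33 + 9216) = 1/9249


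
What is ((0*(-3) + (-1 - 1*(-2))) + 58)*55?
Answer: 3245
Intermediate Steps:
((0*(-3) + (-1 - 1*(-2))) + 58)*55 = ((0 + (-1 + 2)) + 58)*55 = ((0 + 1) + 58)*55 = (1 + 58)*55 = 59*55 = 3245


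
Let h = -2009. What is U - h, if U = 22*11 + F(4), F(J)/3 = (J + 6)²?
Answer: 2551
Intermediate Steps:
F(J) = 3*(6 + J)² (F(J) = 3*(J + 6)² = 3*(6 + J)²)
U = 542 (U = 22*11 + 3*(6 + 4)² = 242 + 3*10² = 242 + 3*100 = 242 + 300 = 542)
U - h = 542 - 1*(-2009) = 542 + 2009 = 2551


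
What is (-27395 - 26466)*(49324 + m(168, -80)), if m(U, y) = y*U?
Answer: -1932748124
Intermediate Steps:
m(U, y) = U*y
(-27395 - 26466)*(49324 + m(168, -80)) = (-27395 - 26466)*(49324 + 168*(-80)) = -53861*(49324 - 13440) = -53861*35884 = -1932748124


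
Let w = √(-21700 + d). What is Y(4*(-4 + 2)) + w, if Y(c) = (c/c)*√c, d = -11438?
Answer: I*(2*√2 + 3*√3682) ≈ 184.87*I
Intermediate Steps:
w = 3*I*√3682 (w = √(-21700 - 11438) = √(-33138) = 3*I*√3682 ≈ 182.04*I)
Y(c) = √c (Y(c) = 1*√c = √c)
Y(4*(-4 + 2)) + w = √(4*(-4 + 2)) + 3*I*√3682 = √(4*(-2)) + 3*I*√3682 = √(-8) + 3*I*√3682 = 2*I*√2 + 3*I*√3682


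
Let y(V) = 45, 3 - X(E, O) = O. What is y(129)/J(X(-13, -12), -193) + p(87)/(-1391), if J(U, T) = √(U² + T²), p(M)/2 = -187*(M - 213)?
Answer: -47124/1391 + 45*√37474/37474 ≈ -33.645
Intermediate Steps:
X(E, O) = 3 - O
p(M) = 79662 - 374*M (p(M) = 2*(-187*(M - 213)) = 2*(-187*(-213 + M)) = 2*(39831 - 187*M) = 79662 - 374*M)
J(U, T) = √(T² + U²)
y(129)/J(X(-13, -12), -193) + p(87)/(-1391) = 45/(√((-193)² + (3 - 1*(-12))²)) + (79662 - 374*87)/(-1391) = 45/(√(37249 + (3 + 12)²)) + (79662 - 32538)*(-1/1391) = 45/(√(37249 + 15²)) + 47124*(-1/1391) = 45/(√(37249 + 225)) - 47124/1391 = 45/(√37474) - 47124/1391 = 45*(√37474/37474) - 47124/1391 = 45*√37474/37474 - 47124/1391 = -47124/1391 + 45*√37474/37474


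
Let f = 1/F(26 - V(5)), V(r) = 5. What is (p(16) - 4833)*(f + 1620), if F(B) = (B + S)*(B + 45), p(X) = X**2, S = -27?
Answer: -2936232463/396 ≈ -7.4147e+6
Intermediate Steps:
F(B) = (-27 + B)*(45 + B) (F(B) = (B - 27)*(B + 45) = (-27 + B)*(45 + B))
f = -1/396 (f = 1/(-1215 + (26 - 1*5)**2 + 18*(26 - 1*5)) = 1/(-1215 + (26 - 5)**2 + 18*(26 - 5)) = 1/(-1215 + 21**2 + 18*21) = 1/(-1215 + 441 + 378) = 1/(-396) = -1/396 ≈ -0.0025253)
(p(16) - 4833)*(f + 1620) = (16**2 - 4833)*(-1/396 + 1620) = (256 - 4833)*(641519/396) = -4577*641519/396 = -2936232463/396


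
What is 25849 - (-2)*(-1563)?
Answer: 22723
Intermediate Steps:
25849 - (-2)*(-1563) = 25849 - 1*3126 = 25849 - 3126 = 22723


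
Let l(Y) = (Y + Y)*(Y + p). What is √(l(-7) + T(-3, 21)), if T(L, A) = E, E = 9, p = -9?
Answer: √233 ≈ 15.264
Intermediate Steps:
T(L, A) = 9
l(Y) = 2*Y*(-9 + Y) (l(Y) = (Y + Y)*(Y - 9) = (2*Y)*(-9 + Y) = 2*Y*(-9 + Y))
√(l(-7) + T(-3, 21)) = √(2*(-7)*(-9 - 7) + 9) = √(2*(-7)*(-16) + 9) = √(224 + 9) = √233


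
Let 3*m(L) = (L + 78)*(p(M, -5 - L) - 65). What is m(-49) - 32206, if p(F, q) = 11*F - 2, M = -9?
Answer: -101432/3 ≈ -33811.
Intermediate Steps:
p(F, q) = -2 + 11*F
m(L) = -4316 - 166*L/3 (m(L) = ((L + 78)*((-2 + 11*(-9)) - 65))/3 = ((78 + L)*((-2 - 99) - 65))/3 = ((78 + L)*(-101 - 65))/3 = ((78 + L)*(-166))/3 = (-12948 - 166*L)/3 = -4316 - 166*L/3)
m(-49) - 32206 = (-4316 - 166/3*(-49)) - 32206 = (-4316 + 8134/3) - 32206 = -4814/3 - 32206 = -101432/3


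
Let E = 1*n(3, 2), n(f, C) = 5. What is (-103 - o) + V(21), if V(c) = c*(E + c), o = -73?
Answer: 516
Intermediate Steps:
E = 5 (E = 1*5 = 5)
V(c) = c*(5 + c)
(-103 - o) + V(21) = (-103 - 1*(-73)) + 21*(5 + 21) = (-103 + 73) + 21*26 = -30 + 546 = 516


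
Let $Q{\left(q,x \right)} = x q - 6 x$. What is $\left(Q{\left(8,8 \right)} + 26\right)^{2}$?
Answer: $1764$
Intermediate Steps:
$Q{\left(q,x \right)} = - 6 x + q x$ ($Q{\left(q,x \right)} = q x - 6 x = - 6 x + q x$)
$\left(Q{\left(8,8 \right)} + 26\right)^{2} = \left(8 \left(-6 + 8\right) + 26\right)^{2} = \left(8 \cdot 2 + 26\right)^{2} = \left(16 + 26\right)^{2} = 42^{2} = 1764$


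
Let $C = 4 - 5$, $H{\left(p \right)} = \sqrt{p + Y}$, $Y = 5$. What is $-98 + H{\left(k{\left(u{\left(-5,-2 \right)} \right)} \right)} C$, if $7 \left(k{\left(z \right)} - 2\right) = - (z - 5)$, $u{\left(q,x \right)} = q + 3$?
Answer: $-98 - 2 \sqrt{2} \approx -100.83$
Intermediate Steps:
$u{\left(q,x \right)} = 3 + q$
$k{\left(z \right)} = \frac{19}{7} - \frac{z}{7}$ ($k{\left(z \right)} = 2 + \frac{\left(-1\right) \left(z - 5\right)}{7} = 2 + \frac{\left(-1\right) \left(-5 + z\right)}{7} = 2 + \frac{5 - z}{7} = 2 - \left(- \frac{5}{7} + \frac{z}{7}\right) = \frac{19}{7} - \frac{z}{7}$)
$H{\left(p \right)} = \sqrt{5 + p}$ ($H{\left(p \right)} = \sqrt{p + 5} = \sqrt{5 + p}$)
$C = -1$ ($C = 4 - 5 = -1$)
$-98 + H{\left(k{\left(u{\left(-5,-2 \right)} \right)} \right)} C = -98 + \sqrt{5 + \left(\frac{19}{7} - \frac{3 - 5}{7}\right)} \left(-1\right) = -98 + \sqrt{5 + \left(\frac{19}{7} - - \frac{2}{7}\right)} \left(-1\right) = -98 + \sqrt{5 + \left(\frac{19}{7} + \frac{2}{7}\right)} \left(-1\right) = -98 + \sqrt{5 + 3} \left(-1\right) = -98 + \sqrt{8} \left(-1\right) = -98 + 2 \sqrt{2} \left(-1\right) = -98 - 2 \sqrt{2}$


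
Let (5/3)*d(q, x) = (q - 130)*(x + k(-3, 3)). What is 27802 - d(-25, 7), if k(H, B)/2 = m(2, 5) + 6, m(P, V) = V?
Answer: 30499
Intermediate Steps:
k(H, B) = 22 (k(H, B) = 2*(5 + 6) = 2*11 = 22)
d(q, x) = 3*(-130 + q)*(22 + x)/5 (d(q, x) = 3*((q - 130)*(x + 22))/5 = 3*((-130 + q)*(22 + x))/5 = 3*(-130 + q)*(22 + x)/5)
27802 - d(-25, 7) = 27802 - (-1716 - 78*7 + (66/5)*(-25) + (⅗)*(-25)*7) = 27802 - (-1716 - 546 - 330 - 105) = 27802 - 1*(-2697) = 27802 + 2697 = 30499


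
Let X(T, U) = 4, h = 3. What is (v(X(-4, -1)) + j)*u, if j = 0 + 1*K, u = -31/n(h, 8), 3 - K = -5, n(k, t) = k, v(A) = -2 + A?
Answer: -310/3 ≈ -103.33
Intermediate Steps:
K = 8 (K = 3 - 1*(-5) = 3 + 5 = 8)
u = -31/3 ≈ -10.333
j = 8 (j = 0 + 1*8 = 0 + 8 = 8)
(v(X(-4, -1)) + j)*u = ((-2 + 4) + 8)*(-31/3) = (2 + 8)*(-31/3) = 10*(-31/3) = -310/3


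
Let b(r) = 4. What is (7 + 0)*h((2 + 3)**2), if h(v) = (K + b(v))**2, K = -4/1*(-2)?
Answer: 1008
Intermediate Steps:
K = 8 (K = -4*1*(-2) = -4*(-2) = 8)
h(v) = 144 (h(v) = (8 + 4)**2 = 12**2 = 144)
(7 + 0)*h((2 + 3)**2) = (7 + 0)*144 = 7*144 = 1008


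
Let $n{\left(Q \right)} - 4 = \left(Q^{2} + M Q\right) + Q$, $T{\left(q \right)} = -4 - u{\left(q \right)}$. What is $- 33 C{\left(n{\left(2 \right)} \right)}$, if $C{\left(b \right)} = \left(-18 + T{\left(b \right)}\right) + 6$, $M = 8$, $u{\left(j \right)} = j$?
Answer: $1386$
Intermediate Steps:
$T{\left(q \right)} = -4 - q$
$n{\left(Q \right)} = 4 + Q^{2} + 9 Q$ ($n{\left(Q \right)} = 4 + \left(\left(Q^{2} + 8 Q\right) + Q\right) = 4 + \left(Q^{2} + 9 Q\right) = 4 + Q^{2} + 9 Q$)
$C{\left(b \right)} = -16 - b$ ($C{\left(b \right)} = \left(-18 - \left(4 + b\right)\right) + 6 = \left(-22 - b\right) + 6 = -16 - b$)
$- 33 C{\left(n{\left(2 \right)} \right)} = - 33 \left(-16 - \left(4 + 2^{2} + 9 \cdot 2\right)\right) = - 33 \left(-16 - \left(4 + 4 + 18\right)\right) = - 33 \left(-16 - 26\right) = \left(-33\right) \left(-42\right) = 1386$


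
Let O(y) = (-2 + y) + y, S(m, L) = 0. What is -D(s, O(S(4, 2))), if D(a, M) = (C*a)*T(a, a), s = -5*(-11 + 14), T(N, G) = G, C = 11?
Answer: -2475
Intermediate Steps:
O(y) = -2 + 2*y
s = -15 (s = -5*3 = -15)
D(a, M) = 11*a² (D(a, M) = (11*a)*a = 11*a²)
-D(s, O(S(4, 2))) = -11*(-15)² = -11*225 = -1*2475 = -2475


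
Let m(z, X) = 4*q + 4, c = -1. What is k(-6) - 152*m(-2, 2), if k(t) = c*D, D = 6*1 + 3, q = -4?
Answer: 1815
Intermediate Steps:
D = 9 (D = 6 + 3 = 9)
m(z, X) = -12 (m(z, X) = 4*(-4) + 4 = -16 + 4 = -12)
k(t) = -9 (k(t) = -1*9 = -9)
k(-6) - 152*m(-2, 2) = -9 - 152*(-12) = -9 + 1824 = 1815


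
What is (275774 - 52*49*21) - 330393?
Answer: -108127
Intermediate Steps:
(275774 - 52*49*21) - 330393 = (275774 - 2548*21) - 330393 = (275774 - 53508) - 330393 = 222266 - 330393 = -108127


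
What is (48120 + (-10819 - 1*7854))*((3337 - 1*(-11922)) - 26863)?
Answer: -341702988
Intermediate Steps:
(48120 + (-10819 - 1*7854))*((3337 - 1*(-11922)) - 26863) = (48120 + (-10819 - 7854))*((3337 + 11922) - 26863) = (48120 - 18673)*(15259 - 26863) = 29447*(-11604) = -341702988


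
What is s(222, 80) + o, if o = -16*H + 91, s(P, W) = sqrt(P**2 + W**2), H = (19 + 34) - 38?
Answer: -149 + 2*sqrt(13921) ≈ 86.975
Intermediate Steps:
H = 15 (H = 53 - 38 = 15)
o = -149 (o = -16*15 + 91 = -240 + 91 = -149)
s(222, 80) + o = sqrt(222**2 + 80**2) - 149 = sqrt(49284 + 6400) - 149 = sqrt(55684) - 149 = 2*sqrt(13921) - 149 = -149 + 2*sqrt(13921)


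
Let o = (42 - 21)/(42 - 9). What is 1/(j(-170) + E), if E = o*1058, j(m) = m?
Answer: 11/5536 ≈ 0.0019870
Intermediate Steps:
o = 7/11 (o = 21/33 = 21*(1/33) = 7/11 ≈ 0.63636)
E = 7406/11 (E = (7/11)*1058 = 7406/11 ≈ 673.27)
1/(j(-170) + E) = 1/(-170 + 7406/11) = 1/(5536/11) = 11/5536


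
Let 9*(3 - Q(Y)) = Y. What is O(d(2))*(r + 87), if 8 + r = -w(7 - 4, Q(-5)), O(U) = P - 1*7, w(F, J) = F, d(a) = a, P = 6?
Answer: -76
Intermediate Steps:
Q(Y) = 3 - Y/9
O(U) = -1 (O(U) = 6 - 1*7 = 6 - 7 = -1)
r = -11 (r = -8 - (7 - 4) = -8 - 1*3 = -8 - 3 = -11)
O(d(2))*(r + 87) = -(-11 + 87) = -1*76 = -76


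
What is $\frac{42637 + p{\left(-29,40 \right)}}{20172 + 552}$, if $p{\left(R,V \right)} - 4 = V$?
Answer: $\frac{14227}{6908} \approx 2.0595$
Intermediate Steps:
$p{\left(R,V \right)} = 4 + V$
$\frac{42637 + p{\left(-29,40 \right)}}{20172 + 552} = \frac{42637 + \left(4 + 40\right)}{20172 + 552} = \frac{42637 + 44}{20724} = 42681 \cdot \frac{1}{20724} = \frac{14227}{6908}$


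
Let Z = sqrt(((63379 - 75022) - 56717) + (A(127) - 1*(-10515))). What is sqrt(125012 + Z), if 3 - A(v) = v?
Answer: sqrt(125012 + 3*I*sqrt(6441)) ≈ 353.57 + 0.34*I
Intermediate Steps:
A(v) = 3 - v
Z = 3*I*sqrt(6441) (Z = sqrt(((63379 - 75022) - 56717) + ((3 - 1*127) - 1*(-10515))) = sqrt((-11643 - 56717) + ((3 - 127) + 10515)) = sqrt(-68360 + (-124 + 10515)) = sqrt(-68360 + 10391) = sqrt(-57969) = 3*I*sqrt(6441) ≈ 240.77*I)
sqrt(125012 + Z) = sqrt(125012 + 3*I*sqrt(6441))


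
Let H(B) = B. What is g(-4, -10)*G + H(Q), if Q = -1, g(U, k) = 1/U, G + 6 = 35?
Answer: -33/4 ≈ -8.2500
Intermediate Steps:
G = 29 (G = -6 + 35 = 29)
g(-4, -10)*G + H(Q) = 29/(-4) - 1 = -1/4*29 - 1 = -29/4 - 1 = -33/4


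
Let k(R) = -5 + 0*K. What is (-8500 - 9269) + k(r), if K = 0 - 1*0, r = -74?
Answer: -17774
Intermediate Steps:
K = 0 (K = 0 + 0 = 0)
k(R) = -5 (k(R) = -5 + 0*0 = -5 + 0 = -5)
(-8500 - 9269) + k(r) = (-8500 - 9269) - 5 = -17769 - 5 = -17774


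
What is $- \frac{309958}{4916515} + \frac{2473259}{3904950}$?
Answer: $\frac{2189888896057}{3839749049850} \approx 0.57032$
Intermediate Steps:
$- \frac{309958}{4916515} + \frac{2473259}{3904950} = \frac{2189888896057}{3839749049850}$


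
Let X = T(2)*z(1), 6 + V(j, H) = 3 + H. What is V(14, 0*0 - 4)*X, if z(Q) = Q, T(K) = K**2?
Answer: -28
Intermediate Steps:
V(j, H) = -3 + H (V(j, H) = -6 + (3 + H) = -3 + H)
X = 4 (X = 2**2*1 = 4*1 = 4)
V(14, 0*0 - 4)*X = (-3 + (0*0 - 4))*4 = (-3 + (0 - 4))*4 = (-3 - 4)*4 = -7*4 = -28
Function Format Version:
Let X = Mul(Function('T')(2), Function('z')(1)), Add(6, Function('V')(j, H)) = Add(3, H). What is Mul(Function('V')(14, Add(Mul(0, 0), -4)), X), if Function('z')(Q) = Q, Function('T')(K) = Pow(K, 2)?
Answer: -28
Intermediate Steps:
Function('V')(j, H) = Add(-3, H) (Function('V')(j, H) = Add(-6, Add(3, H)) = Add(-3, H))
X = 4 (X = Mul(Pow(2, 2), 1) = Mul(4, 1) = 4)
Mul(Function('V')(14, Add(Mul(0, 0), -4)), X) = Mul(Add(-3, Add(Mul(0, 0), -4)), 4) = Mul(Add(-3, Add(0, -4)), 4) = Mul(Add(-3, -4), 4) = Mul(-7, 4) = -28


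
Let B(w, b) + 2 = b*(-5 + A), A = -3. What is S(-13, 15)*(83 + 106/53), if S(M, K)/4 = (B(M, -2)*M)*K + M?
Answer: -932620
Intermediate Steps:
B(w, b) = -2 - 8*b (B(w, b) = -2 + b*(-5 - 3) = -2 + b*(-8) = -2 - 8*b)
S(M, K) = 4*M + 56*K*M (S(M, K) = 4*(((-2 - 8*(-2))*M)*K + M) = 4*(((-2 + 16)*M)*K + M) = 4*((14*M)*K + M) = 4*(14*K*M + M) = 4*(M + 14*K*M) = 4*M + 56*K*M)
S(-13, 15)*(83 + 106/53) = (4*(-13)*(1 + 14*15))*(83 + 106/53) = (4*(-13)*(1 + 210))*(83 + 106*(1/53)) = (4*(-13)*211)*(83 + 2) = -10972*85 = -932620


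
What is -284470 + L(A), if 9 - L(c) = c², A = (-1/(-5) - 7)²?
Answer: -179124461/625 ≈ -2.8660e+5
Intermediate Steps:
A = 1156/25 (A = (-1*(-⅕) - 7)² = (⅕ - 7)² = (-34/5)² = 1156/25 ≈ 46.240)
L(c) = 9 - c²
-284470 + L(A) = -284470 + (9 - (1156/25)²) = -284470 + (9 - 1*1336336/625) = -284470 + (9 - 1336336/625) = -284470 - 1330711/625 = -179124461/625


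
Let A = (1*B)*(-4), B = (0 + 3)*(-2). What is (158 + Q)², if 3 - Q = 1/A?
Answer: 14922769/576 ≈ 25908.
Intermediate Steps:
B = -6 (B = 3*(-2) = -6)
A = 24 (A = (1*(-6))*(-4) = -6*(-4) = 24)
Q = 71/24 (Q = 3 - 1/24 = 71/24 ≈ 2.9583)
(158 + Q)² = (158 + 71/24)² = (3863/24)² = 14922769/576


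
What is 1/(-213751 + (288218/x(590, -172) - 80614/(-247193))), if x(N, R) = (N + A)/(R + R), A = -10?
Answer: -35842985/13788572796069 ≈ -2.5995e-6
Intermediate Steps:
x(N, R) = (-10 + N)/(2*R) (x(N, R) = (N - 10)/(R + R) = (-10 + N)/((2*R)) = (-10 + N)*(1/(2*R)) = (-10 + N)/(2*R))
1/(-213751 + (288218/x(590, -172) - 80614/(-247193))) = 1/(-213751 + (288218/(((½)*(-10 + 590)/(-172))) - 80614/(-247193))) = 1/(-213751 + (288218/(((½)*(-1/172)*580)) - 80614*(-1/247193))) = 1/(-213751 + (288218/(-145/86) + 80614/247193)) = 1/(-213751 + (288218*(-86/145) + 80614/247193)) = 1/(-213751 + (-24786748/145 + 80614/247193)) = 1/(-213751 - 6127098909334/35842985) = 1/(-13788572796069/35842985) = -35842985/13788572796069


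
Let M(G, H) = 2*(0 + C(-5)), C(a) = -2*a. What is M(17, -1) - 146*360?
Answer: -52540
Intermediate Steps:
M(G, H) = 20 (M(G, H) = 2*(0 - 2*(-5)) = 2*(0 + 10) = 2*10 = 20)
M(17, -1) - 146*360 = 20 - 146*360 = 20 - 52560 = -52540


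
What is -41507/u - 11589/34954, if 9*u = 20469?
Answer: -4431578781/238491142 ≈ -18.582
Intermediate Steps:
u = 6823/3 (u = (⅑)*20469 = 6823/3 ≈ 2274.3)
-41507/u - 11589/34954 = -41507/6823/3 - 11589/34954 = -41507*3/6823 - 11589*1/34954 = -124521/6823 - 11589/34954 = -4431578781/238491142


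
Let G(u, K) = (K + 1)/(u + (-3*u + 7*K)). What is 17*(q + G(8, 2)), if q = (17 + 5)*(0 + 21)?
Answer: 15657/2 ≈ 7828.5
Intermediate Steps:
G(u, K) = (1 + K)/(-2*u + 7*K)
q = 462 (q = 22*21 = 462)
17*(q + G(8, 2)) = 17*(462 + (1 + 2)/(-2*8 + 7*2)) = 17*(462 + 3/(-16 + 14)) = 17*(462 + 3/(-2)) = 17*(462 - ½*3) = 17*(462 - 3/2) = 17*(921/2) = 15657/2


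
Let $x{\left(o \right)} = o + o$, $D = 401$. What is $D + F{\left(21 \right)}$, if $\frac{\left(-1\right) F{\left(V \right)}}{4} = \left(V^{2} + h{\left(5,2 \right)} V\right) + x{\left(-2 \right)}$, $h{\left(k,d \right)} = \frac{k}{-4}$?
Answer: $-1242$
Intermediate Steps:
$h{\left(k,d \right)} = - \frac{k}{4}$ ($h{\left(k,d \right)} = k \left(- \frac{1}{4}\right) = - \frac{k}{4}$)
$x{\left(o \right)} = 2 o$
$F{\left(V \right)} = 16 - 4 V^{2} + 5 V$ ($F{\left(V \right)} = - 4 \left(\left(V^{2} + \left(- \frac{1}{4}\right) 5 V\right) + 2 \left(-2\right)\right) = - 4 \left(\left(V^{2} - \frac{5 V}{4}\right) - 4\right) = - 4 \left(-4 + V^{2} - \frac{5 V}{4}\right) = 16 - 4 V^{2} + 5 V$)
$D + F{\left(21 \right)} = 401 + \left(16 - 4 \cdot 21^{2} + 5 \cdot 21\right) = 401 + \left(16 - 1764 + 105\right) = 401 - 1643 = -1242$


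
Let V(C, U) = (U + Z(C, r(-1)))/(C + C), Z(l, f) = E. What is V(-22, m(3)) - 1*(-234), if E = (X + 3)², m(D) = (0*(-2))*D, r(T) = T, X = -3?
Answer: 234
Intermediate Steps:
m(D) = 0 (m(D) = 0*D = 0)
E = 0 (E = (-3 + 3)² = 0² = 0)
Z(l, f) = 0
V(C, U) = U/(2*C) (V(C, U) = (U + 0)/(C + C) = U/((2*C)) = U*(1/(2*C)) = U/(2*C))
V(-22, m(3)) - 1*(-234) = (½)*0/(-22) - 1*(-234) = (½)*0*(-1/22) + 234 = 0 + 234 = 234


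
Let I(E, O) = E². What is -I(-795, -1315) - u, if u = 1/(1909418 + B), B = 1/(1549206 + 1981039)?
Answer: -4260299353400967520/6740713347411 ≈ -6.3203e+5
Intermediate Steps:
B = 1/3530245 ≈ 2.8327e-7
u = 3530245/6740713347411 (u = 1/(1909418 + 1/3530245) = 1/(6740713347411/3530245) = 3530245/6740713347411 ≈ 5.2372e-7)
-I(-795, -1315) - u = -1*(-795)² - 1*3530245/6740713347411 = -1*632025 - 3530245/6740713347411 = -632025 - 3530245/6740713347411 = -4260299353400967520/6740713347411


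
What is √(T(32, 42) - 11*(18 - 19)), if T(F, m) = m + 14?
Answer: √67 ≈ 8.1853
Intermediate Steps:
T(F, m) = 14 + m
√(T(32, 42) - 11*(18 - 19)) = √((14 + 42) - 11*(18 - 19)) = √(56 - 11*(-1)) = √(56 + 11) = √67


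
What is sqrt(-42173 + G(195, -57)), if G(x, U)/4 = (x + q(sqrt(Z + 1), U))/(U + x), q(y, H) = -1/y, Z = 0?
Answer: I*sqrt(200758881)/69 ≈ 205.35*I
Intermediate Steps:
G(x, U) = 4*(-1 + x)/(U + x) (G(x, U) = 4*((x - 1/(sqrt(0 + 1)))/(U + x)) = 4*((x - 1/(sqrt(1)))/(U + x)) = 4*((x - 1/1)/(U + x)) = 4*((x - 1*1)/(U + x)) = 4*((x - 1)/(U + x)) = 4*((-1 + x)/(U + x)) = 4*(-1 + x)/(U + x))
sqrt(-42173 + G(195, -57)) = sqrt(-42173 + 4*(-1 + 195)/(-57 + 195)) = sqrt(-42173 + 4*194/138) = sqrt(-42173 + 4*(1/138)*194) = sqrt(-42173 + 388/69) = sqrt(-2909549/69) = I*sqrt(200758881)/69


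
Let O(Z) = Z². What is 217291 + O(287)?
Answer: 299660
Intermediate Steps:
217291 + O(287) = 217291 + 287² = 217291 + 82369 = 299660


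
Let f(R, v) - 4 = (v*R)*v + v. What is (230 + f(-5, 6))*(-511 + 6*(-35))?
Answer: -43260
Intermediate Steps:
f(R, v) = 4 + v + R*v² (f(R, v) = 4 + ((v*R)*v + v) = 4 + ((R*v)*v + v) = 4 + (R*v² + v) = 4 + (v + R*v²) = 4 + v + R*v²)
(230 + f(-5, 6))*(-511 + 6*(-35)) = (230 + (4 + 6 - 5*6²))*(-511 + 6*(-35)) = (230 + (4 + 6 - 5*36))*(-511 - 210) = (230 + (4 + 6 - 180))*(-721) = (230 - 170)*(-721) = 60*(-721) = -43260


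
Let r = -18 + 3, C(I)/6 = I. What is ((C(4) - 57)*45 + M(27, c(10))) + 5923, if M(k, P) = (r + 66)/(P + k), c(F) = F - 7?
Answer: 44397/10 ≈ 4439.7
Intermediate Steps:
C(I) = 6*I
r = -15
c(F) = -7 + F
M(k, P) = 51/(P + k) (M(k, P) = (-15 + 66)/(P + k) = 51/(P + k))
((C(4) - 57)*45 + M(27, c(10))) + 5923 = ((6*4 - 57)*45 + 51/((-7 + 10) + 27)) + 5923 = ((24 - 57)*45 + 51/(3 + 27)) + 5923 = (-33*45 + 51/30) + 5923 = (-1485 + 51*(1/30)) + 5923 = (-1485 + 17/10) + 5923 = -14833/10 + 5923 = 44397/10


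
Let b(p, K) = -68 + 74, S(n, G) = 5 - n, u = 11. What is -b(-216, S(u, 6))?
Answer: -6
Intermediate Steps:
b(p, K) = 6
-b(-216, S(u, 6)) = -1*6 = -6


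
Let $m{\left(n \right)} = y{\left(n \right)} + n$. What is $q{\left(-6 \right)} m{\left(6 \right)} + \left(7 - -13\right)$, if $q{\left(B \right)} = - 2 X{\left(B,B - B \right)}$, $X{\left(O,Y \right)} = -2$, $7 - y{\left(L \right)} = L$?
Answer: $48$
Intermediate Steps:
$y{\left(L \right)} = 7 - L$
$m{\left(n \right)} = 7$ ($m{\left(n \right)} = \left(7 - n\right) + n = 7$)
$q{\left(B \right)} = 4$ ($q{\left(B \right)} = \left(-2\right) \left(-2\right) = 4$)
$q{\left(-6 \right)} m{\left(6 \right)} + \left(7 - -13\right) = 4 \cdot 7 + \left(7 - -13\right) = 28 + \left(7 + 13\right) = 28 + 20 = 48$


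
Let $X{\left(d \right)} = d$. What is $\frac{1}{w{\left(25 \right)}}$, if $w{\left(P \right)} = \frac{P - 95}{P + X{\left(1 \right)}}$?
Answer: $- \frac{13}{35} \approx -0.37143$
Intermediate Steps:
$w{\left(P \right)} = \frac{-95 + P}{1 + P}$ ($w{\left(P \right)} = \frac{P - 95}{P + 1} = \frac{-95 + P}{1 + P}$)
$\frac{1}{w{\left(25 \right)}} = \frac{1}{\frac{1}{1 + 25} \left(-95 + 25\right)} = \frac{1}{\frac{1}{26} \left(-70\right)} = \frac{1}{- \frac{35}{13}} = - \frac{13}{35}$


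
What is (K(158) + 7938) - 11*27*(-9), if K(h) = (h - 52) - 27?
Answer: 10690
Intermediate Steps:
K(h) = -79 + h (K(h) = (-52 + h) - 27 = -79 + h)
(K(158) + 7938) - 11*27*(-9) = ((-79 + 158) + 7938) - 11*27*(-9) = (79 + 7938) - 297*(-9) = 8017 + 2673 = 10690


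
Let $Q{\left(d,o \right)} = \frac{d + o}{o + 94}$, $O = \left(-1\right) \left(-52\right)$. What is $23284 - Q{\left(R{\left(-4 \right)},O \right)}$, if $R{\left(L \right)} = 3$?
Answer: $\frac{3399409}{146} \approx 23284.0$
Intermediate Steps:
$O = 52$
$Q{\left(d,o \right)} = \frac{d + o}{94 + o}$
$23284 - Q{\left(R{\left(-4 \right)},O \right)} = 23284 - \frac{3 + 52}{94 + 52} = 23284 - \frac{1}{146} \cdot 55 = 23284 - \frac{55}{146} = \frac{3399409}{146}$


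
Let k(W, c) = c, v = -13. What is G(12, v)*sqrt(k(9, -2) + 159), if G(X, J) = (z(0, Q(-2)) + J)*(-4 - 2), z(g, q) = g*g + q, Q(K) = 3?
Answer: 60*sqrt(157) ≈ 751.80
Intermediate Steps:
z(g, q) = q + g**2 (z(g, q) = g**2 + q = q + g**2)
G(X, J) = -18 - 6*J (G(X, J) = ((3 + 0**2) + J)*(-4 - 2) = ((3 + 0) + J)*(-6) = (3 + J)*(-6) = -18 - 6*J)
G(12, v)*sqrt(k(9, -2) + 159) = (-18 - 6*(-13))*sqrt(-2 + 159) = (-18 + 78)*sqrt(157) = 60*sqrt(157)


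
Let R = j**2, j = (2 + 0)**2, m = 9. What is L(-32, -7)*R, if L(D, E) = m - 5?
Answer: 64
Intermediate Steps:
j = 4 (j = 2**2 = 4)
R = 16 (R = 4**2 = 16)
L(D, E) = 4 (L(D, E) = 9 - 5 = 4)
L(-32, -7)*R = 4*16 = 64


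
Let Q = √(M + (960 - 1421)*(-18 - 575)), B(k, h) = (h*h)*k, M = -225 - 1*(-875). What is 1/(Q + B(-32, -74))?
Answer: -175232/30705979801 - 9*√3383/30705979801 ≈ -5.7238e-6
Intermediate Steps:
M = 650 (M = -225 + 875 = 650)
B(k, h) = k*h² (B(k, h) = h²*k = k*h²)
Q = 9*√3383 (Q = √(650 + (960 - 1421)*(-18 - 575)) = √(650 - 461*(-593)) = √(650 + 273373) = √274023 = 9*√3383 ≈ 523.47)
1/(Q + B(-32, -74)) = 1/(9*√3383 - 32*(-74)²) = 1/(9*√3383 - 32*5476) = 1/(9*√3383 - 175232) = 1/(-175232 + 9*√3383)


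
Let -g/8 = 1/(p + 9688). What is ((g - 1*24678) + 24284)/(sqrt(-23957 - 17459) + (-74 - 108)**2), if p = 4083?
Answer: -22465450371/1888762868329 + 2712891*I*sqrt(10354)/3777525736658 ≈ -0.011894 + 7.3077e-5*I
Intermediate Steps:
g = -8/13771 (g = -8/(4083 + 9688) = -8/13771 ≈ -0.00058093)
((g - 1*24678) + 24284)/(sqrt(-23957 - 17459) + (-74 - 108)**2) = ((-8/13771 - 1*24678) + 24284)/(sqrt(-23957 - 17459) + (-74 - 108)**2) = ((-8/13771 - 24678) + 24284)/(sqrt(-41416) + (-182)**2) = (-339840746/13771 + 24284)/(2*I*sqrt(10354) + 33124) = -5425782/(13771*(33124 + 2*I*sqrt(10354)))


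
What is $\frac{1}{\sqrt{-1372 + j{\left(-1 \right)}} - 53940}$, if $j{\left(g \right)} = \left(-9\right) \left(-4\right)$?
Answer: $- \frac{13485}{727381234} - \frac{i \sqrt{334}}{1454762468} \approx -1.8539 \cdot 10^{-5} - 1.2563 \cdot 10^{-8} i$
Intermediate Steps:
$j{\left(g \right)} = 36$
$\frac{1}{\sqrt{-1372 + j{\left(-1 \right)}} - 53940} = \frac{1}{\sqrt{-1372 + 36} - 53940} = \frac{1}{\sqrt{-1336} - 53940} = \frac{1}{2 i \sqrt{334} - 53940} = \frac{1}{-53940 + 2 i \sqrt{334}}$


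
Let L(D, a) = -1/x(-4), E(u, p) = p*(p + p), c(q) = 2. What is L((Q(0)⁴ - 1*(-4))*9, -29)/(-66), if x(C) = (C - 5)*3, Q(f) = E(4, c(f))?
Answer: -1/1782 ≈ -0.00056117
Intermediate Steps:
E(u, p) = 2*p² (E(u, p) = p*(2*p) = 2*p²)
Q(f) = 8 (Q(f) = 2*2² = 2*4 = 8)
x(C) = -15 + 3*C (x(C) = (-5 + C)*3 = -15 + 3*C)
L(D, a) = 1/27 (L(D, a) = -1/(-15 + 3*(-4)) = -1/(-15 - 12) = -1/(-27) = -1*(-1/27) = 1/27)
L((Q(0)⁴ - 1*(-4))*9, -29)/(-66) = (1/27)/(-66) = (1/27)*(-1/66) = -1/1782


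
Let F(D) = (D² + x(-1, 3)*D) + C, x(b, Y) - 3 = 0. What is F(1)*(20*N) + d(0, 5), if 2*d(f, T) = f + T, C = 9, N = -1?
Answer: -515/2 ≈ -257.50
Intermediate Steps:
x(b, Y) = 3 (x(b, Y) = 3 + 0 = 3)
F(D) = 9 + D² + 3*D (F(D) = (D² + 3*D) + 9 = 9 + D² + 3*D)
d(f, T) = T/2 + f/2 (d(f, T) = (f + T)/2 = (T + f)/2 = T/2 + f/2)
F(1)*(20*N) + d(0, 5) = (9 + 1² + 3*1)*(20*(-1)) + ((½)*5 + (½)*0) = (9 + 1 + 3)*(-20) + (5/2 + 0) = 13*(-20) + 5/2 = -260 + 5/2 = -515/2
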